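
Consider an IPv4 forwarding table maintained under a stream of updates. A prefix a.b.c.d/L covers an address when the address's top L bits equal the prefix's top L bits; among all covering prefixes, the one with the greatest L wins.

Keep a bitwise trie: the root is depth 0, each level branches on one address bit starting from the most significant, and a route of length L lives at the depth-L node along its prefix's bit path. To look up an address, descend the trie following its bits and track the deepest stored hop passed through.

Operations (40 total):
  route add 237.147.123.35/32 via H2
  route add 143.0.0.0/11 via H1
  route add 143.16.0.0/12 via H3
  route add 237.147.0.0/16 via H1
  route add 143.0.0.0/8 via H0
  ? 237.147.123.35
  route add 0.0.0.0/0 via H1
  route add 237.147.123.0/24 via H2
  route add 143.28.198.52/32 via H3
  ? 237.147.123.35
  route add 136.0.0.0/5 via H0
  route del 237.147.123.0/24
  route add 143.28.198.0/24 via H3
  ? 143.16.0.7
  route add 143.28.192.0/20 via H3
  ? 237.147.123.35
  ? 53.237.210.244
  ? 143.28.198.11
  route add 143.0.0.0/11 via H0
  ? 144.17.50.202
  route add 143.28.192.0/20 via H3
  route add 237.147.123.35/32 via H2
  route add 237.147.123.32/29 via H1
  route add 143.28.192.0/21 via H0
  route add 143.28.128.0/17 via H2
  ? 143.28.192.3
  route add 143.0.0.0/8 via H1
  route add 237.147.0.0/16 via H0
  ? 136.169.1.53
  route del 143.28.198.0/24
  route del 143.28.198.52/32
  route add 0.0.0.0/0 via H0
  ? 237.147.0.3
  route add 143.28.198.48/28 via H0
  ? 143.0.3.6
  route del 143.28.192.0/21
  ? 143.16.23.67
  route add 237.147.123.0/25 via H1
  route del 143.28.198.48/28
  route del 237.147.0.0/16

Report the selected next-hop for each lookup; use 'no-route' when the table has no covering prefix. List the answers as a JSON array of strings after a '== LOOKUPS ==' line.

Process each operation:
  + 237.147.123.35/32 (H2) depth=32
  + 143.0.0.0/11 (H1) depth=11
  + 143.16.0.0/12 (H3) depth=12
  + 237.147.0.0/16 (H1) depth=16
  + 143.0.0.0/8 (H0) depth=8
  ? 237.147.123.35  path d0:-→d1:-→d2:-→d3:-→d4:-→d5:-→d6:-→d7:-→d8:-→d9:-→d10:-→d11:-→d12:-→d13:-→d14:-→d15:-→d16:H1→d17:-→d18:-→d19:-→d20:-→d21:-→d22:-→d23:-→d24:-→d25:-→d26:-→d27:-→d28:-→d29:-→d30:-→d31:-→d32:H2  best=H2
  + 0.0.0.0/0 (H1) depth=0
  + 237.147.123.0/24 (H2) depth=24
  + 143.28.198.52/32 (H3) depth=32
  ? 237.147.123.35  path d0:H1→d1:-→d2:-→d3:-→d4:-→d5:-→d6:-→d7:-→d8:-→d9:-→d10:-→d11:-→d12:-→d13:-→d14:-→d15:-→d16:H1→d17:-→d18:-→d19:-→d20:-→d21:-→d22:-→d23:-→d24:H2→d25:-→d26:-→d27:-→d28:-→d29:-→d30:-→d31:-→d32:H2  best=H2
  + 136.0.0.0/5 (H0) depth=5
  del 237.147.123.0/24 (clear depth 24)
  + 143.28.198.0/24 (H3) depth=24
  ? 143.16.0.7  path d0:H1→d1:-→d2:-→d3:-→d4:-→d5:H0→d6:-→d7:-→d8:H0→d9:-→d10:-→d11:H1→d12:H3  best=H3
  + 143.28.192.0/20 (H3) depth=20
  ? 237.147.123.35  path d0:H1→d1:-→d2:-→d3:-→d4:-→d5:-→d6:-→d7:-→d8:-→d9:-→d10:-→d11:-→d12:-→d13:-→d14:-→d15:-→d16:H1→d17:-→d18:-→d19:-→d20:-→d21:-→d22:-→d23:-→d24:-→d25:-→d26:-→d27:-→d28:-→d29:-→d30:-→d31:-→d32:H2  best=H2
  ? 53.237.210.244  path d0:H1  best=H1
  ? 143.28.198.11  path d0:H1→d1:-→d2:-→d3:-→d4:-→d5:H0→d6:-→d7:-→d8:H0→d9:-→d10:-→d11:H1→d12:H3→d13:-→d14:-→d15:-→d16:-→d17:-→d18:-→d19:-→d20:H3→d21:-→d22:-→d23:-→d24:H3→d25:-→d26:-  best=H3
  + 143.0.0.0/11 (H0) depth=11
  ? 144.17.50.202  path d0:H1→d1:-→d2:-→d3:-  best=H1
  + 143.28.192.0/20 (H3) depth=20
  + 237.147.123.35/32 (H2) depth=32
  + 237.147.123.32/29 (H1) depth=29
  + 143.28.192.0/21 (H0) depth=21
  + 143.28.128.0/17 (H2) depth=17
  ? 143.28.192.3  path d0:H1→d1:-→d2:-→d3:-→d4:-→d5:H0→d6:-→d7:-→d8:H0→d9:-→d10:-→d11:H0→d12:H3→d13:-→d14:-→d15:-→d16:-→d17:H2→d18:-→d19:-→d20:H3→d21:H0  best=H0
  + 143.0.0.0/8 (H1) depth=8
  + 237.147.0.0/16 (H0) depth=16
  ? 136.169.1.53  path d0:H1→d1:-→d2:-→d3:-→d4:-→d5:H0  best=H0
  del 143.28.198.0/24 (clear depth 24)
  del 143.28.198.52/32 (clear depth 32)
  + 0.0.0.0/0 (H0) depth=0
  ? 237.147.0.3  path d0:H0→d1:-→d2:-→d3:-→d4:-→d5:-→d6:-→d7:-→d8:-→d9:-→d10:-→d11:-→d12:-→d13:-→d14:-→d15:-→d16:H0→d17:-  best=H0
  + 143.28.198.48/28 (H0) depth=28
  ? 143.0.3.6  path d0:H0→d1:-→d2:-→d3:-→d4:-→d5:H0→d6:-→d7:-→d8:H1→d9:-→d10:-→d11:H0  best=H0
  del 143.28.192.0/21 (clear depth 21)
  ? 143.16.23.67  path d0:H0→d1:-→d2:-→d3:-→d4:-→d5:H0→d6:-→d7:-→d8:H1→d9:-→d10:-→d11:H0→d12:H3  best=H3
  + 237.147.123.0/25 (H1) depth=25
  del 143.28.198.48/28 (clear depth 28)
  del 237.147.0.0/16 (clear depth 16)

== LOOKUPS ==
["H2","H2","H3","H2","H1","H3","H1","H0","H0","H0","H0","H3"]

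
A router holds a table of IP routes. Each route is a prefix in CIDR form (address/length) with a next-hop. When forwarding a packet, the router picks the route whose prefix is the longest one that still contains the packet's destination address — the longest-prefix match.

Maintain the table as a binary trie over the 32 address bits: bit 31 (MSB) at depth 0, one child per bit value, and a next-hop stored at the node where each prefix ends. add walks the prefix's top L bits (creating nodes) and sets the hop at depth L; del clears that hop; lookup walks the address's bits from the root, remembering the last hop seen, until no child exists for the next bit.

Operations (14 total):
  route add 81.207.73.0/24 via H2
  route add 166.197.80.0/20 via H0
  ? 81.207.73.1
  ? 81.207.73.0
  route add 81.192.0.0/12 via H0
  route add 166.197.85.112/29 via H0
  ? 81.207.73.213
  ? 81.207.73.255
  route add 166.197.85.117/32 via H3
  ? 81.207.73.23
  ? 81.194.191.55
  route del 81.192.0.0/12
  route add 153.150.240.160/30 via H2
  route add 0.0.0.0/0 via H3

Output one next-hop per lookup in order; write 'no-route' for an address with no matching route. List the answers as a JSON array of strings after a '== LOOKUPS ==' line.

Trace:
  add 81.207.73.0/24 -> H2 at depth 24
  add 166.197.80.0/20 -> H0 at depth 20
  ? 81.207.73.1  path d0:-→d1:-→d2:-→d3:-→d4:-→d5:-→d6:-→d7:-→d8:-→d9:-→d10:-→d11:-→d12:-→d13:-→d14:-→d15:-→d16:-→d17:-→d18:-→d19:-→d20:-→d21:-→d22:-→d23:-→d24:H2  best=H2
  ? 81.207.73.0  path d0:-→d1:-→d2:-→d3:-→d4:-→d5:-→d6:-→d7:-→d8:-→d9:-→d10:-→d11:-→d12:-→d13:-→d14:-→d15:-→d16:-→d17:-→d18:-→d19:-→d20:-→d21:-→d22:-→d23:-→d24:H2  best=H2
  add 81.192.0.0/12 -> H0 at depth 12
  add 166.197.85.112/29 -> H0 at depth 29
  ? 81.207.73.213  path d0:-→d1:-→d2:-→d3:-→d4:-→d5:-→d6:-→d7:-→d8:-→d9:-→d10:-→d11:-→d12:H0→d13:-→d14:-→d15:-→d16:-→d17:-→d18:-→d19:-→d20:-→d21:-→d22:-→d23:-→d24:H2  best=H2
  ? 81.207.73.255  path d0:-→d1:-→d2:-→d3:-→d4:-→d5:-→d6:-→d7:-→d8:-→d9:-→d10:-→d11:-→d12:H0→d13:-→d14:-→d15:-→d16:-→d17:-→d18:-→d19:-→d20:-→d21:-→d22:-→d23:-→d24:H2  best=H2
  add 166.197.85.117/32 -> H3 at depth 32
  ? 81.207.73.23  path d0:-→d1:-→d2:-→d3:-→d4:-→d5:-→d6:-→d7:-→d8:-→d9:-→d10:-→d11:-→d12:H0→d13:-→d14:-→d15:-→d16:-→d17:-→d18:-→d19:-→d20:-→d21:-→d22:-→d23:-→d24:H2  best=H2
  ? 81.194.191.55  path d0:-→d1:-→d2:-→d3:-→d4:-→d5:-→d6:-→d7:-→d8:-→d9:-→d10:-→d11:-→d12:H0  best=H0
  - 81.192.0.0/12 clear@12
  add 153.150.240.160/30 -> H2 at depth 30
  add 0.0.0.0/0 -> H3 at depth 0

== LOOKUPS ==
["H2","H2","H2","H2","H2","H0"]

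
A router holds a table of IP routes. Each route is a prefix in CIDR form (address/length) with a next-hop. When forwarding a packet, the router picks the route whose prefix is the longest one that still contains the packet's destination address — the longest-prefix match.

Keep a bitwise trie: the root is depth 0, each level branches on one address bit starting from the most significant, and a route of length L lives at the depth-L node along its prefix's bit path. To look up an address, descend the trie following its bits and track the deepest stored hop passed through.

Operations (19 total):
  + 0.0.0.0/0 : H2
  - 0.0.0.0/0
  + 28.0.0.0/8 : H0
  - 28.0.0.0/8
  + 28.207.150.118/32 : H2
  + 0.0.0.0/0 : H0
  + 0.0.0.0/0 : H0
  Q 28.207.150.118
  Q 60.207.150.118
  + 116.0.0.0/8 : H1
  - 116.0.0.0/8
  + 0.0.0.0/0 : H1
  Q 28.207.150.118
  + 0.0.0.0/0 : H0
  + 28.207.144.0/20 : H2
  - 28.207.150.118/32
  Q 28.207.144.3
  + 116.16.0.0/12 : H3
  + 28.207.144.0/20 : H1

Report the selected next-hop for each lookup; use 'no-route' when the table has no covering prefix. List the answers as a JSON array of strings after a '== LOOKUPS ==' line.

Trace:
  + 0.0.0.0/0 (H2) depth=0
  - 0.0.0.0/0 clear@0
  + 28.0.0.0/8 (H0) depth=8
  - 28.0.0.0/8 clear@8
  + 28.207.150.118/32 (H2) depth=32
  + 0.0.0.0/0 (H0) depth=0
  + 0.0.0.0/0 (H0) depth=0
  ? 28.207.150.118  path d0:H0→d1:-→d2:-→d3:-→d4:-→d5:-→d6:-→d7:-→d8:-→d9:-→d10:-→d11:-→d12:-→d13:-→d14:-→d15:-→d16:-→d17:-→d18:-→d19:-→d20:-→d21:-→d22:-→d23:-→d24:-→d25:-→d26:-→d27:-→d28:-→d29:-→d30:-→d31:-→d32:H2  best=H2
  ? 60.207.150.118  path d0:H0→d1:-→d2:-  best=H0
  + 116.0.0.0/8 (H1) depth=8
  - 116.0.0.0/8 clear@8
  + 0.0.0.0/0 (H1) depth=0
  ? 28.207.150.118  path d0:H1→d1:-→d2:-→d3:-→d4:-→d5:-→d6:-→d7:-→d8:-→d9:-→d10:-→d11:-→d12:-→d13:-→d14:-→d15:-→d16:-→d17:-→d18:-→d19:-→d20:-→d21:-→d22:-→d23:-→d24:-→d25:-→d26:-→d27:-→d28:-→d29:-→d30:-→d31:-→d32:H2  best=H2
  + 0.0.0.0/0 (H0) depth=0
  + 28.207.144.0/20 (H2) depth=20
  - 28.207.150.118/32 clear@32
  ? 28.207.144.3  path d0:H0→d1:-→d2:-→d3:-→d4:-→d5:-→d6:-→d7:-→d8:-→d9:-→d10:-→d11:-→d12:-→d13:-→d14:-→d15:-→d16:-→d17:-→d18:-→d19:-→d20:H2→d21:-  best=H2
  + 116.16.0.0/12 (H3) depth=12
  + 28.207.144.0/20 (H1) depth=20

== LOOKUPS ==
["H2","H0","H2","H2"]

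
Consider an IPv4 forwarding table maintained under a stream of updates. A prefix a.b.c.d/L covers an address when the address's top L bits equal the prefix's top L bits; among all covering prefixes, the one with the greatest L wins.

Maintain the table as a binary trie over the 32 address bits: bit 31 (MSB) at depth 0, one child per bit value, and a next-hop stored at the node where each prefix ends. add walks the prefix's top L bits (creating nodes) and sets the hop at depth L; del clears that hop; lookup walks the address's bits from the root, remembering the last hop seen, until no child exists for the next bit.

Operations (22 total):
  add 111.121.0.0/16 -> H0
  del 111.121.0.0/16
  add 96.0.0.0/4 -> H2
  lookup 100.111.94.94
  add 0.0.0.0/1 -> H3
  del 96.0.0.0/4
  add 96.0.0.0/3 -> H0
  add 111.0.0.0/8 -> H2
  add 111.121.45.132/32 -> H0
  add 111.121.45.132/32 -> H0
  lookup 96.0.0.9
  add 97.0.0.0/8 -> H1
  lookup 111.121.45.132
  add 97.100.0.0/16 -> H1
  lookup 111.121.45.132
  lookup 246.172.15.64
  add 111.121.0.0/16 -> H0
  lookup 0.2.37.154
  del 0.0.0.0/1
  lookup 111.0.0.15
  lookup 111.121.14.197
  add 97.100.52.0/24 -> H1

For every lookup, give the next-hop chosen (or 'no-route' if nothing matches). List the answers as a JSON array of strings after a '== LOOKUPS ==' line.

Trace:
  + 111.121.0.0/16 (H0) depth=16
  del 111.121.0.0/16 (clear depth 16)
  + 96.0.0.0/4 (H2) depth=4
  ? 100.111.94.94  path d0:-→d1:-→d2:-→d3:-→d4:H2  best=H2
  + 0.0.0.0/1 (H3) depth=1
  del 96.0.0.0/4 (clear depth 4)
  + 96.0.0.0/3 (H0) depth=3
  + 111.0.0.0/8 (H2) depth=8
  + 111.121.45.132/32 (H0) depth=32
  + 111.121.45.132/32 (H0) depth=32
  ? 96.0.0.9  path d0:-→d1:H3→d2:-→d3:H0→d4:-  best=H0
  + 97.0.0.0/8 (H1) depth=8
  ? 111.121.45.132  path d0:-→d1:H3→d2:-→d3:H0→d4:-→d5:-→d6:-→d7:-→d8:H2→d9:-→d10:-→d11:-→d12:-→d13:-→d14:-→d15:-→d16:-→d17:-→d18:-→d19:-→d20:-→d21:-→d22:-→d23:-→d24:-→d25:-→d26:-→d27:-→d28:-→d29:-→d30:-→d31:-→d32:H0  best=H0
  + 97.100.0.0/16 (H1) depth=16
  ? 111.121.45.132  path d0:-→d1:H3→d2:-→d3:H0→d4:-→d5:-→d6:-→d7:-→d8:H2→d9:-→d10:-→d11:-→d12:-→d13:-→d14:-→d15:-→d16:-→d17:-→d18:-→d19:-→d20:-→d21:-→d22:-→d23:-→d24:-→d25:-→d26:-→d27:-→d28:-→d29:-→d30:-→d31:-→d32:H0  best=H0
  ? 246.172.15.64  path d0:-  best=no-route
  + 111.121.0.0/16 (H0) depth=16
  ? 0.2.37.154  path d0:-→d1:H3  best=H3
  del 0.0.0.0/1 (clear depth 1)
  ? 111.0.0.15  path d0:-→d1:-→d2:-→d3:H0→d4:-→d5:-→d6:-→d7:-→d8:H2→d9:-  best=H2
  ? 111.121.14.197  path d0:-→d1:-→d2:-→d3:H0→d4:-→d5:-→d6:-→d7:-→d8:H2→d9:-→d10:-→d11:-→d12:-→d13:-→d14:-→d15:-→d16:H0→d17:-→d18:-  best=H0
  + 97.100.52.0/24 (H1) depth=24

== LOOKUPS ==
["H2","H0","H0","H0","no-route","H3","H2","H0"]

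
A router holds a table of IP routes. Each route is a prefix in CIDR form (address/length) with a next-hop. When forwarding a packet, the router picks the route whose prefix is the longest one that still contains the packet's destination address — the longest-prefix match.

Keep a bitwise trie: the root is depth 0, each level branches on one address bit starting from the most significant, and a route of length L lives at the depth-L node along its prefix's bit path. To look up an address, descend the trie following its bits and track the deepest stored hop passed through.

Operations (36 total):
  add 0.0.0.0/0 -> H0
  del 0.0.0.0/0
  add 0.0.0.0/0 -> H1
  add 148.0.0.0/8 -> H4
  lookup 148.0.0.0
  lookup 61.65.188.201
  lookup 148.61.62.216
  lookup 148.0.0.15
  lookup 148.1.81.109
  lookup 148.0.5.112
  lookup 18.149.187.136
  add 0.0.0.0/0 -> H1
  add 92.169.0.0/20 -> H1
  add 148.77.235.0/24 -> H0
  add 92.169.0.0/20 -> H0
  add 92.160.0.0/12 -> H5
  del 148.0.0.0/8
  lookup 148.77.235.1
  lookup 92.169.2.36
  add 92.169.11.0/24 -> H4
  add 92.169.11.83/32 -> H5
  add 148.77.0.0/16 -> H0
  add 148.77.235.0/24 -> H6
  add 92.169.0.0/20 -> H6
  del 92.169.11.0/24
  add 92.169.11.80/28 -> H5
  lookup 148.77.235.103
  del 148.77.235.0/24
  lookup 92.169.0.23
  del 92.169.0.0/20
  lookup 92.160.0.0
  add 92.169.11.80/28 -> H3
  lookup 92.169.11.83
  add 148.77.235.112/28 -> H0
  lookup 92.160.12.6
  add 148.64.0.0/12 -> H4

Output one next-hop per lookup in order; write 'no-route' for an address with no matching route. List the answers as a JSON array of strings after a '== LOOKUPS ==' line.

Apply in order:
  add 0.0.0.0/0 -> H0 at depth 0
  - 0.0.0.0/0 clear@0
  add 0.0.0.0/0 -> H1 at depth 0
  add 148.0.0.0/8 -> H4 at depth 8
  Q 148.0.0.0: descend 10010100 ; hops seen [H1,H4] ; pick H4
  Q 61.65.188.201: descend ε ; hops seen [H1] ; pick H1
  Q 148.61.62.216: descend 10010100 ; hops seen [H1,H4] ; pick H4
  Q 148.0.0.15: descend 10010100 ; hops seen [H1,H4] ; pick H4
  Q 148.1.81.109: descend 10010100 ; hops seen [H1,H4] ; pick H4
  Q 148.0.5.112: descend 10010100 ; hops seen [H1,H4] ; pick H4
  Q 18.149.187.136: descend ε ; hops seen [H1] ; pick H1
  add 0.0.0.0/0 -> H1 at depth 0
  add 92.169.0.0/20 -> H1 at depth 20
  add 148.77.235.0/24 -> H0 at depth 24
  add 92.169.0.0/20 -> H0 at depth 20
  add 92.160.0.0/12 -> H5 at depth 12
  - 148.0.0.0/8 clear@8
  Q 148.77.235.1: descend 100101000100110111101011 ; hops seen [H1,H0] ; pick H0
  Q 92.169.2.36: descend 01011100101010010000 ; hops seen [H1,H5,H0] ; pick H0
  add 92.169.11.0/24 -> H4 at depth 24
  add 92.169.11.83/32 -> H5 at depth 32
  add 148.77.0.0/16 -> H0 at depth 16
  add 148.77.235.0/24 -> H6 at depth 24
  add 92.169.0.0/20 -> H6 at depth 20
  - 92.169.11.0/24 clear@24
  add 92.169.11.80/28 -> H5 at depth 28
  Q 148.77.235.103: descend 100101000100110111101011 ; hops seen [H1,H0,H6] ; pick H6
  - 148.77.235.0/24 clear@24
  Q 92.169.0.23: descend 01011100101010010000 ; hops seen [H1,H5,H6] ; pick H6
  - 92.169.0.0/20 clear@20
  Q 92.160.0.0: descend 010111001010 ; hops seen [H1,H5] ; pick H5
  add 92.169.11.80/28 -> H3 at depth 28
  Q 92.169.11.83: descend 01011100101010010000101101010011 ; hops seen [H1,H5,H3,H5] ; pick H5
  add 148.77.235.112/28 -> H0 at depth 28
  Q 92.160.12.6: descend 010111001010 ; hops seen [H1,H5] ; pick H5
  add 148.64.0.0/12 -> H4 at depth 12

== LOOKUPS ==
["H4","H1","H4","H4","H4","H4","H1","H0","H0","H6","H6","H5","H5","H5"]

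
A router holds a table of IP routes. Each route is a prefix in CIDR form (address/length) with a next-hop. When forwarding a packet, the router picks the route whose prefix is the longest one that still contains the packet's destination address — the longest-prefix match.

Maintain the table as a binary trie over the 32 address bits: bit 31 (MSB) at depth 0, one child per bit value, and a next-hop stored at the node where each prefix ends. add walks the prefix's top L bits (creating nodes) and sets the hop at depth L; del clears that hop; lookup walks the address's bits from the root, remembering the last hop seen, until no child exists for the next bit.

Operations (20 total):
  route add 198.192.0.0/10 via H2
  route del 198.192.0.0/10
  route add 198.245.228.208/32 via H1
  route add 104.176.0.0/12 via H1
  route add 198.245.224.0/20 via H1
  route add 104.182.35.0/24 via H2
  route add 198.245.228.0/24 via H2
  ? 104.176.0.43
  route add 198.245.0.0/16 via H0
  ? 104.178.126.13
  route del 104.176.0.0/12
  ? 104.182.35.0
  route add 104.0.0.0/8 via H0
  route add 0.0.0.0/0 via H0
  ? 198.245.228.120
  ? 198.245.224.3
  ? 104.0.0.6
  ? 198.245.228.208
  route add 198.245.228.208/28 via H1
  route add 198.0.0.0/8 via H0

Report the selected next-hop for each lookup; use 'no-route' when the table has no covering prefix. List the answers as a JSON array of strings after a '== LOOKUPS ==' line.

Process each operation:
  + 198.192.0.0/10 (H2) depth=10
  del 198.192.0.0/10 (clear depth 10)
  + 198.245.228.208/32 (H1) depth=32
  + 104.176.0.0/12 (H1) depth=12
  + 198.245.224.0/20 (H1) depth=20
  + 104.182.35.0/24 (H2) depth=24
  + 198.245.228.0/24 (H2) depth=24
  Q 104.176.0.43: descend 0110100010110 ; hops seen [H1] ; pick H1
  + 198.245.0.0/16 (H0) depth=16
  Q 104.178.126.13: descend 0110100010110 ; hops seen [H1] ; pick H1
  del 104.176.0.0/12 (clear depth 12)
  Q 104.182.35.0: descend 011010001011011000100011 ; hops seen [H2] ; pick H2
  + 104.0.0.0/8 (H0) depth=8
  + 0.0.0.0/0 (H0) depth=0
  Q 198.245.228.120: descend 110001101111010111100100 ; hops seen [H0,H0,H1,H2] ; pick H2
  Q 198.245.224.3: descend 110001101111010111100 ; hops seen [H0,H0,H1] ; pick H1
  Q 104.0.0.6: descend 01101000 ; hops seen [H0,H0] ; pick H0
  Q 198.245.228.208: descend 11000110111101011110010011010000 ; hops seen [H0,H0,H1,H2,H1] ; pick H1
  + 198.245.228.208/28 (H1) depth=28
  + 198.0.0.0/8 (H0) depth=8

== LOOKUPS ==
["H1","H1","H2","H2","H1","H0","H1"]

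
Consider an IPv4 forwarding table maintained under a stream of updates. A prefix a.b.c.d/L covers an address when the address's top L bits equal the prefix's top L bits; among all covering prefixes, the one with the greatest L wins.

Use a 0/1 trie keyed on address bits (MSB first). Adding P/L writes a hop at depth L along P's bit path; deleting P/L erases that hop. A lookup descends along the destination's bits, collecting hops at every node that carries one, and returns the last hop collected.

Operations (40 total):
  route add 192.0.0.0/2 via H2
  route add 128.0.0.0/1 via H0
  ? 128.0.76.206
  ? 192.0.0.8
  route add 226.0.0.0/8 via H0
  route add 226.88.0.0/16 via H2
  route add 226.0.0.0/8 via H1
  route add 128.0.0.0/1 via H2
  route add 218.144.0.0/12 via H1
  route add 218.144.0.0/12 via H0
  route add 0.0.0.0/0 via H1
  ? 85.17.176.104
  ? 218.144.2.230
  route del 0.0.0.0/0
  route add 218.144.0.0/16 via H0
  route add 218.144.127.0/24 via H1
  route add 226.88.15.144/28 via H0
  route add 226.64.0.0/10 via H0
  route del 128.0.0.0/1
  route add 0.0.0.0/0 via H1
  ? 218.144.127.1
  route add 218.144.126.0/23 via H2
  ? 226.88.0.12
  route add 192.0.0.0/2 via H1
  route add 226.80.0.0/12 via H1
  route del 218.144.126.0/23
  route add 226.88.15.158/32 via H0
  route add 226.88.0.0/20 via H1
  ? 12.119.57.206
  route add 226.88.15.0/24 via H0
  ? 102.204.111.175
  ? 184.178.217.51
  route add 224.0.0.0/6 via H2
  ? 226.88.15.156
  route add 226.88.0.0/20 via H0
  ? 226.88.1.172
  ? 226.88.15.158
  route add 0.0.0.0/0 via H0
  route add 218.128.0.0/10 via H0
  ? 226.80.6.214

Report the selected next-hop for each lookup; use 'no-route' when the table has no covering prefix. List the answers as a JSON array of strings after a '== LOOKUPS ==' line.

Process each operation:
  + 192.0.0.0/2 (H2) depth=2
  + 128.0.0.0/1 (H0) depth=1
  lookup 128.0.76.206: bits 1 walk d0:-→d1:H0 -> H0
  lookup 192.0.0.8: bits 11 walk d0:-→d1:H0→d2:H2 -> H2
  + 226.0.0.0/8 (H0) depth=8
  + 226.88.0.0/16 (H2) depth=16
  + 226.0.0.0/8 (H1) depth=8
  + 128.0.0.0/1 (H2) depth=1
  + 218.144.0.0/12 (H1) depth=12
  + 218.144.0.0/12 (H0) depth=12
  + 0.0.0.0/0 (H1) depth=0
  lookup 85.17.176.104: bits ε walk d0:H1 -> H1
  lookup 218.144.2.230: bits 110110101001 walk d0:H1→d1:H2→d2:H2→d3:-→d4:-→d5:-→d6:-→d7:-→d8:-→d9:-→d10:-→d11:-→d12:H0 -> H0
  del 0.0.0.0/0 (clear depth 0)
  + 218.144.0.0/16 (H0) depth=16
  + 218.144.127.0/24 (H1) depth=24
  + 226.88.15.144/28 (H0) depth=28
  + 226.64.0.0/10 (H0) depth=10
  del 128.0.0.0/1 (clear depth 1)
  + 0.0.0.0/0 (H1) depth=0
  lookup 218.144.127.1: bits 110110101001000001111111 walk d0:H1→d1:-→d2:H2→d3:-→d4:-→d5:-→d6:-→d7:-→d8:-→d9:-→d10:-→d11:-→d12:H0→d13:-→d14:-→d15:-→d16:H0→d17:-→d18:-→d19:-→d20:-→d21:-→d22:-→d23:-→d24:H1 -> H1
  + 218.144.126.0/23 (H2) depth=23
  lookup 226.88.0.12: bits 11100010010110000000 walk d0:H1→d1:-→d2:H2→d3:-→d4:-→d5:-→d6:-→d7:-→d8:H1→d9:-→d10:H0→d11:-→d12:-→d13:-→d14:-→d15:-→d16:H2→d17:-→d18:-→d19:-→d20:- -> H2
  + 192.0.0.0/2 (H1) depth=2
  + 226.80.0.0/12 (H1) depth=12
  del 218.144.126.0/23 (clear depth 23)
  + 226.88.15.158/32 (H0) depth=32
  + 226.88.0.0/20 (H1) depth=20
  lookup 12.119.57.206: bits ε walk d0:H1 -> H1
  + 226.88.15.0/24 (H0) depth=24
  lookup 102.204.111.175: bits ε walk d0:H1 -> H1
  lookup 184.178.217.51: bits 1 walk d0:H1→d1:- -> H1
  + 224.0.0.0/6 (H2) depth=6
  lookup 226.88.15.156: bits 111000100101100000001111100111 walk d0:H1→d1:-→d2:H1→d3:-→d4:-→d5:-→d6:H2→d7:-→d8:H1→d9:-→d10:H0→d11:-→d12:H1→d13:-→d14:-→d15:-→d16:H2→d17:-→d18:-→d19:-→d20:H1→d21:-→d22:-→d23:-→d24:H0→d25:-→d26:-→d27:-→d28:H0→d29:-→d30:- -> H0
  + 226.88.0.0/20 (H0) depth=20
  lookup 226.88.1.172: bits 11100010010110000000 walk d0:H1→d1:-→d2:H1→d3:-→d4:-→d5:-→d6:H2→d7:-→d8:H1→d9:-→d10:H0→d11:-→d12:H1→d13:-→d14:-→d15:-→d16:H2→d17:-→d18:-→d19:-→d20:H0 -> H0
  lookup 226.88.15.158: bits 11100010010110000000111110011110 walk d0:H1→d1:-→d2:H1→d3:-→d4:-→d5:-→d6:H2→d7:-→d8:H1→d9:-→d10:H0→d11:-→d12:H1→d13:-→d14:-→d15:-→d16:H2→d17:-→d18:-→d19:-→d20:H0→d21:-→d22:-→d23:-→d24:H0→d25:-→d26:-→d27:-→d28:H0→d29:-→d30:-→d31:-→d32:H0 -> H0
  + 0.0.0.0/0 (H0) depth=0
  + 218.128.0.0/10 (H0) depth=10
  lookup 226.80.6.214: bits 111000100101 walk d0:H0→d1:-→d2:H1→d3:-→d4:-→d5:-→d6:H2→d7:-→d8:H1→d9:-→d10:H0→d11:-→d12:H1 -> H1

== LOOKUPS ==
["H0","H2","H1","H0","H1","H2","H1","H1","H1","H0","H0","H0","H1"]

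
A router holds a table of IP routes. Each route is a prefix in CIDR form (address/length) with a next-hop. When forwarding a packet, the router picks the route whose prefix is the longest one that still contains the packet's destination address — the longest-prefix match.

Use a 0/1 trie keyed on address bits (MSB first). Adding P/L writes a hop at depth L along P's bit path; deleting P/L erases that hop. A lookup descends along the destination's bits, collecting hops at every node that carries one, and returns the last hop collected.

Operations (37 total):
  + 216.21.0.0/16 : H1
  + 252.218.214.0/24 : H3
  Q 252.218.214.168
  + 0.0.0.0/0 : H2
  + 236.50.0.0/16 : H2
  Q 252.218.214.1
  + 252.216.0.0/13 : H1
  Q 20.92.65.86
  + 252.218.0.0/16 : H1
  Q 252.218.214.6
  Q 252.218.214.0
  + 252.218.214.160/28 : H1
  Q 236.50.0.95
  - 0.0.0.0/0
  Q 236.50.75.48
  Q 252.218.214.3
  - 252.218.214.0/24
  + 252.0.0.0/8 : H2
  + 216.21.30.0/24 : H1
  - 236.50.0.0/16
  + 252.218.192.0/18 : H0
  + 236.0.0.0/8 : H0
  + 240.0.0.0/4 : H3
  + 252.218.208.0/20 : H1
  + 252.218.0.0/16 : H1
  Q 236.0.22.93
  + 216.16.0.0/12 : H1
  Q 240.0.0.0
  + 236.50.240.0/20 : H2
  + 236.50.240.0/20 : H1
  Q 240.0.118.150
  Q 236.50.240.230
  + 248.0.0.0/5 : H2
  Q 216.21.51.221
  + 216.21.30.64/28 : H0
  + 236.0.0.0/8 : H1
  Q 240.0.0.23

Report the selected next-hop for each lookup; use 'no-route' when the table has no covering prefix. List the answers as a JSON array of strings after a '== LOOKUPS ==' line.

Process each operation:
  add 216.21.0.0/16 -> H1 at depth 16
  add 252.218.214.0/24 -> H3 at depth 24
  lookup 252.218.214.168: bits 111111001101101011010110 walk d0:-→d1:-→d2:-→d3:-→d4:-→d5:-→d6:-→d7:-→d8:-→d9:-→d10:-→d11:-→d12:-→d13:-→d14:-→d15:-→d16:-→d17:-→d18:-→d19:-→d20:-→d21:-→d22:-→d23:-→d24:H3 -> H3
  add 0.0.0.0/0 -> H2 at depth 0
  add 236.50.0.0/16 -> H2 at depth 16
  lookup 252.218.214.1: bits 111111001101101011010110 walk d0:H2→d1:-→d2:-→d3:-→d4:-→d5:-→d6:-→d7:-→d8:-→d9:-→d10:-→d11:-→d12:-→d13:-→d14:-→d15:-→d16:-→d17:-→d18:-→d19:-→d20:-→d21:-→d22:-→d23:-→d24:H3 -> H3
  add 252.216.0.0/13 -> H1 at depth 13
  lookup 20.92.65.86: bits ε walk d0:H2 -> H2
  add 252.218.0.0/16 -> H1 at depth 16
  lookup 252.218.214.6: bits 111111001101101011010110 walk d0:H2→d1:-→d2:-→d3:-→d4:-→d5:-→d6:-→d7:-→d8:-→d9:-→d10:-→d11:-→d12:-→d13:H1→d14:-→d15:-→d16:H1→d17:-→d18:-→d19:-→d20:-→d21:-→d22:-→d23:-→d24:H3 -> H3
  lookup 252.218.214.0: bits 111111001101101011010110 walk d0:H2→d1:-→d2:-→d3:-→d4:-→d5:-→d6:-→d7:-→d8:-→d9:-→d10:-→d11:-→d12:-→d13:H1→d14:-→d15:-→d16:H1→d17:-→d18:-→d19:-→d20:-→d21:-→d22:-→d23:-→d24:H3 -> H3
  add 252.218.214.160/28 -> H1 at depth 28
  lookup 236.50.0.95: bits 1110110000110010 walk d0:H2→d1:-→d2:-→d3:-→d4:-→d5:-→d6:-→d7:-→d8:-→d9:-→d10:-→d11:-→d12:-→d13:-→d14:-→d15:-→d16:H2 -> H2
  del 0.0.0.0/0 (clear depth 0)
  lookup 236.50.75.48: bits 1110110000110010 walk d0:-→d1:-→d2:-→d3:-→d4:-→d5:-→d6:-→d7:-→d8:-→d9:-→d10:-→d11:-→d12:-→d13:-→d14:-→d15:-→d16:H2 -> H2
  lookup 252.218.214.3: bits 111111001101101011010110 walk d0:-→d1:-→d2:-→d3:-→d4:-→d5:-→d6:-→d7:-→d8:-→d9:-→d10:-→d11:-→d12:-→d13:H1→d14:-→d15:-→d16:H1→d17:-→d18:-→d19:-→d20:-→d21:-→d22:-→d23:-→d24:H3 -> H3
  del 252.218.214.0/24 (clear depth 24)
  add 252.0.0.0/8 -> H2 at depth 8
  add 216.21.30.0/24 -> H1 at depth 24
  del 236.50.0.0/16 (clear depth 16)
  add 252.218.192.0/18 -> H0 at depth 18
  add 236.0.0.0/8 -> H0 at depth 8
  add 240.0.0.0/4 -> H3 at depth 4
  add 252.218.208.0/20 -> H1 at depth 20
  add 252.218.0.0/16 -> H1 at depth 16
  lookup 236.0.22.93: bits 1110110000 walk d0:-→d1:-→d2:-→d3:-→d4:-→d5:-→d6:-→d7:-→d8:H0→d9:-→d10:- -> H0
  add 216.16.0.0/12 -> H1 at depth 12
  lookup 240.0.0.0: bits 1111 walk d0:-→d1:-→d2:-→d3:-→d4:H3 -> H3
  add 236.50.240.0/20 -> H2 at depth 20
  add 236.50.240.0/20 -> H1 at depth 20
  lookup 240.0.118.150: bits 1111 walk d0:-→d1:-→d2:-→d3:-→d4:H3 -> H3
  lookup 236.50.240.230: bits 11101100001100101111 walk d0:-→d1:-→d2:-→d3:-→d4:-→d5:-→d6:-→d7:-→d8:H0→d9:-→d10:-→d11:-→d12:-→d13:-→d14:-→d15:-→d16:-→d17:-→d18:-→d19:-→d20:H1 -> H1
  add 248.0.0.0/5 -> H2 at depth 5
  lookup 216.21.51.221: bits 110110000001010100 walk d0:-→d1:-→d2:-→d3:-→d4:-→d5:-→d6:-→d7:-→d8:-→d9:-→d10:-→d11:-→d12:H1→d13:-→d14:-→d15:-→d16:H1→d17:-→d18:- -> H1
  add 216.21.30.64/28 -> H0 at depth 28
  add 236.0.0.0/8 -> H1 at depth 8
  lookup 240.0.0.23: bits 1111 walk d0:-→d1:-→d2:-→d3:-→d4:H3 -> H3

== LOOKUPS ==
["H3","H3","H2","H3","H3","H2","H2","H3","H0","H3","H3","H1","H1","H3"]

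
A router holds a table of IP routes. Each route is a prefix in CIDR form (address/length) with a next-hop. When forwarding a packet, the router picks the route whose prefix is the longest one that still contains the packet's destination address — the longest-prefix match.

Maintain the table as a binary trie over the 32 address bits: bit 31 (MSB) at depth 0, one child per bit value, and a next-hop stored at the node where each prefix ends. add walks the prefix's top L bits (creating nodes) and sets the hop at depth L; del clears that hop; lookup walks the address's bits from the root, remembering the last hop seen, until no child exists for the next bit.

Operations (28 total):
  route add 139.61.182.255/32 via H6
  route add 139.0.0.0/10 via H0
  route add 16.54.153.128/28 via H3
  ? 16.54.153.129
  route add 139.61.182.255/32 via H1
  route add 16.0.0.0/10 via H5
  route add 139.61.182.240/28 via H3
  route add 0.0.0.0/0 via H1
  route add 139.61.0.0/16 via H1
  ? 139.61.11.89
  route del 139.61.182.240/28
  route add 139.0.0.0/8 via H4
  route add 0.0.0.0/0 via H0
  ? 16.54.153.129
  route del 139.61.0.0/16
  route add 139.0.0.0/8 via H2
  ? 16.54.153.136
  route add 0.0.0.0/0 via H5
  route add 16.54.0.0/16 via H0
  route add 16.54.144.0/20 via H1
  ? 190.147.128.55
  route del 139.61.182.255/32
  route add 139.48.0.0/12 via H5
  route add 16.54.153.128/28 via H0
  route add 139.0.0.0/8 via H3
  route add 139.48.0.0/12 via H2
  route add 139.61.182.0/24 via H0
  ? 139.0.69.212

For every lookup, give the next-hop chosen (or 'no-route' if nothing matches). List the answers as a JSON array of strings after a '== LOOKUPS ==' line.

Trace:
  add 139.61.182.255/32 -> H6 at depth 32
  add 139.0.0.0/10 -> H0 at depth 10
  add 16.54.153.128/28 -> H3 at depth 28
  Q 16.54.153.129: descend 0001000000110110100110011000 ; hops seen [H3] ; pick H3
  add 139.61.182.255/32 -> H1 at depth 32
  add 16.0.0.0/10 -> H5 at depth 10
  add 139.61.182.240/28 -> H3 at depth 28
  add 0.0.0.0/0 -> H1 at depth 0
  add 139.61.0.0/16 -> H1 at depth 16
  Q 139.61.11.89: descend 1000101100111101 ; hops seen [H1,H0,H1] ; pick H1
  del 139.61.182.240/28 (clear depth 28)
  add 139.0.0.0/8 -> H4 at depth 8
  add 0.0.0.0/0 -> H0 at depth 0
  Q 16.54.153.129: descend 0001000000110110100110011000 ; hops seen [H0,H5,H3] ; pick H3
  del 139.61.0.0/16 (clear depth 16)
  add 139.0.0.0/8 -> H2 at depth 8
  Q 16.54.153.136: descend 0001000000110110100110011000 ; hops seen [H0,H5,H3] ; pick H3
  add 0.0.0.0/0 -> H5 at depth 0
  add 16.54.0.0/16 -> H0 at depth 16
  add 16.54.144.0/20 -> H1 at depth 20
  Q 190.147.128.55: descend 10 ; hops seen [H5] ; pick H5
  del 139.61.182.255/32 (clear depth 32)
  add 139.48.0.0/12 -> H5 at depth 12
  add 16.54.153.128/28 -> H0 at depth 28
  add 139.0.0.0/8 -> H3 at depth 8
  add 139.48.0.0/12 -> H2 at depth 12
  add 139.61.182.0/24 -> H0 at depth 24
  Q 139.0.69.212: descend 1000101100 ; hops seen [H5,H3,H0] ; pick H0

== LOOKUPS ==
["H3","H1","H3","H3","H5","H0"]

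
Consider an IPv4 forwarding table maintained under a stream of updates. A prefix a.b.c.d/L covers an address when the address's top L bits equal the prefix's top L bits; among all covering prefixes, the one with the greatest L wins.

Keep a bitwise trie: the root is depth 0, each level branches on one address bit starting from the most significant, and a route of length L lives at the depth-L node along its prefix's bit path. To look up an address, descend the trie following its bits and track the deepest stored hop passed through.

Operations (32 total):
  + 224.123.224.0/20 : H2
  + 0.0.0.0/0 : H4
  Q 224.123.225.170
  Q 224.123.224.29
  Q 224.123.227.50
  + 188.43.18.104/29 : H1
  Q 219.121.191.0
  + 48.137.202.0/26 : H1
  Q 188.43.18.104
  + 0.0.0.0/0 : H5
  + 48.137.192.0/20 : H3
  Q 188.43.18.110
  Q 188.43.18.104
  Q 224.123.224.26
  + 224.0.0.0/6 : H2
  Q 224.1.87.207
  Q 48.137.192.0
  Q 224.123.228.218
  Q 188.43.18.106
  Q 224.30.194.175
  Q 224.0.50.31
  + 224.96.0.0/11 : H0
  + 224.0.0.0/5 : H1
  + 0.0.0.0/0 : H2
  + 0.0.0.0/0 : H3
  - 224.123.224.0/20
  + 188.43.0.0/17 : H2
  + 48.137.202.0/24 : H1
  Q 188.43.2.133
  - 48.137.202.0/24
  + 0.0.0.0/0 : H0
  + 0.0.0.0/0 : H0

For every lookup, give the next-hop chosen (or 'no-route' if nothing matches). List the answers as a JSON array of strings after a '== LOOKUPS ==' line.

Trace:
  + 224.123.224.0/20 (H2) depth=20
  + 0.0.0.0/0 (H4) depth=0
  lookup 224.123.225.170: bits 11100000011110111110 walk d0:H4→d1:-→d2:-→d3:-→d4:-→d5:-→d6:-→d7:-→d8:-→d9:-→d10:-→d11:-→d12:-→d13:-→d14:-→d15:-→d16:-→d17:-→d18:-→d19:-→d20:H2 -> H2
  lookup 224.123.224.29: bits 11100000011110111110 walk d0:H4→d1:-→d2:-→d3:-→d4:-→d5:-→d6:-→d7:-→d8:-→d9:-→d10:-→d11:-→d12:-→d13:-→d14:-→d15:-→d16:-→d17:-→d18:-→d19:-→d20:H2 -> H2
  lookup 224.123.227.50: bits 11100000011110111110 walk d0:H4→d1:-→d2:-→d3:-→d4:-→d5:-→d6:-→d7:-→d8:-→d9:-→d10:-→d11:-→d12:-→d13:-→d14:-→d15:-→d16:-→d17:-→d18:-→d19:-→d20:H2 -> H2
  + 188.43.18.104/29 (H1) depth=29
  lookup 219.121.191.0: bits 11 walk d0:H4→d1:-→d2:- -> H4
  + 48.137.202.0/26 (H1) depth=26
  lookup 188.43.18.104: bits 10111100001010110001001001101 walk d0:H4→d1:-→d2:-→d3:-→d4:-→d5:-→d6:-→d7:-→d8:-→d9:-→d10:-→d11:-→d12:-→d13:-→d14:-→d15:-→d16:-→d17:-→d18:-→d19:-→d20:-→d21:-→d22:-→d23:-→d24:-→d25:-→d26:-→d27:-→d28:-→d29:H1 -> H1
  + 0.0.0.0/0 (H5) depth=0
  + 48.137.192.0/20 (H3) depth=20
  lookup 188.43.18.110: bits 10111100001010110001001001101 walk d0:H5→d1:-→d2:-→d3:-→d4:-→d5:-→d6:-→d7:-→d8:-→d9:-→d10:-→d11:-→d12:-→d13:-→d14:-→d15:-→d16:-→d17:-→d18:-→d19:-→d20:-→d21:-→d22:-→d23:-→d24:-→d25:-→d26:-→d27:-→d28:-→d29:H1 -> H1
  lookup 188.43.18.104: bits 10111100001010110001001001101 walk d0:H5→d1:-→d2:-→d3:-→d4:-→d5:-→d6:-→d7:-→d8:-→d9:-→d10:-→d11:-→d12:-→d13:-→d14:-→d15:-→d16:-→d17:-→d18:-→d19:-→d20:-→d21:-→d22:-→d23:-→d24:-→d25:-→d26:-→d27:-→d28:-→d29:H1 -> H1
  lookup 224.123.224.26: bits 11100000011110111110 walk d0:H5→d1:-→d2:-→d3:-→d4:-→d5:-→d6:-→d7:-→d8:-→d9:-→d10:-→d11:-→d12:-→d13:-→d14:-→d15:-→d16:-→d17:-→d18:-→d19:-→d20:H2 -> H2
  + 224.0.0.0/6 (H2) depth=6
  lookup 224.1.87.207: bits 111000000 walk d0:H5→d1:-→d2:-→d3:-→d4:-→d5:-→d6:H2→d7:-→d8:-→d9:- -> H2
  lookup 48.137.192.0: bits 00110000100010011100 walk d0:H5→d1:-→d2:-→d3:-→d4:-→d5:-→d6:-→d7:-→d8:-→d9:-→d10:-→d11:-→d12:-→d13:-→d14:-→d15:-→d16:-→d17:-→d18:-→d19:-→d20:H3 -> H3
  lookup 224.123.228.218: bits 11100000011110111110 walk d0:H5→d1:-→d2:-→d3:-→d4:-→d5:-→d6:H2→d7:-→d8:-→d9:-→d10:-→d11:-→d12:-→d13:-→d14:-→d15:-→d16:-→d17:-→d18:-→d19:-→d20:H2 -> H2
  lookup 188.43.18.106: bits 10111100001010110001001001101 walk d0:H5→d1:-→d2:-→d3:-→d4:-→d5:-→d6:-→d7:-→d8:-→d9:-→d10:-→d11:-→d12:-→d13:-→d14:-→d15:-→d16:-→d17:-→d18:-→d19:-→d20:-→d21:-→d22:-→d23:-→d24:-→d25:-→d26:-→d27:-→d28:-→d29:H1 -> H1
  lookup 224.30.194.175: bits 111000000 walk d0:H5→d1:-→d2:-→d3:-→d4:-→d5:-→d6:H2→d7:-→d8:-→d9:- -> H2
  lookup 224.0.50.31: bits 111000000 walk d0:H5→d1:-→d2:-→d3:-→d4:-→d5:-→d6:H2→d7:-→d8:-→d9:- -> H2
  + 224.96.0.0/11 (H0) depth=11
  + 224.0.0.0/5 (H1) depth=5
  + 0.0.0.0/0 (H2) depth=0
  + 0.0.0.0/0 (H3) depth=0
  del 224.123.224.0/20 (clear depth 20)
  + 188.43.0.0/17 (H2) depth=17
  + 48.137.202.0/24 (H1) depth=24
  lookup 188.43.2.133: bits 1011110000101011000 walk d0:H3→d1:-→d2:-→d3:-→d4:-→d5:-→d6:-→d7:-→d8:-→d9:-→d10:-→d11:-→d12:-→d13:-→d14:-→d15:-→d16:-→d17:H2→d18:-→d19:- -> H2
  del 48.137.202.0/24 (clear depth 24)
  + 0.0.0.0/0 (H0) depth=0
  + 0.0.0.0/0 (H0) depth=0

== LOOKUPS ==
["H2","H2","H2","H4","H1","H1","H1","H2","H2","H3","H2","H1","H2","H2","H2"]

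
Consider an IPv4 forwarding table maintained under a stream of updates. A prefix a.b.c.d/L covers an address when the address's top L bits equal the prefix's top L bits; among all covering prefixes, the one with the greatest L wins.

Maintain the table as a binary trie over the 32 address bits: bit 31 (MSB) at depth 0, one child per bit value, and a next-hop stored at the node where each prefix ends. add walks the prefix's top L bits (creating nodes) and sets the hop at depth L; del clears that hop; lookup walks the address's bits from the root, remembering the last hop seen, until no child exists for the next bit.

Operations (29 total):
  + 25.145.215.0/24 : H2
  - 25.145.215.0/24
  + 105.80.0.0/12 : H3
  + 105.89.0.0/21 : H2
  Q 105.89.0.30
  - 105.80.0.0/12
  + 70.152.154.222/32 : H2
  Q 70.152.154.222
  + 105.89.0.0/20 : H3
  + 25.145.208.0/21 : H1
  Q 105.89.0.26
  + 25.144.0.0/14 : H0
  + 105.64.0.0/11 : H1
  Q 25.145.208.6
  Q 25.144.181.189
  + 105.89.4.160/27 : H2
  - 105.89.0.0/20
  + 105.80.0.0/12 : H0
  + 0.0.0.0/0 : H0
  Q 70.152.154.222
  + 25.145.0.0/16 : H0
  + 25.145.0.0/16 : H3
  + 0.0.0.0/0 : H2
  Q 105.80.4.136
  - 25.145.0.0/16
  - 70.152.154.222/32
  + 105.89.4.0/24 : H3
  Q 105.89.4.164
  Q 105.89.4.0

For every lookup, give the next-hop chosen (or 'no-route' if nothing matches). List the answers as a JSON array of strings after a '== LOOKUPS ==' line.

Process each operation:
  add 25.145.215.0/24 -> H2 at depth 24
  - 25.145.215.0/24 clear@24
  add 105.80.0.0/12 -> H3 at depth 12
  add 105.89.0.0/21 -> H2 at depth 21
  Q 105.89.0.30: descend 011010010101100100000 ; hops seen [H3,H2] ; pick H2
  - 105.80.0.0/12 clear@12
  add 70.152.154.222/32 -> H2 at depth 32
  Q 70.152.154.222: descend 01000110100110001001101011011110 ; hops seen [H2] ; pick H2
  add 105.89.0.0/20 -> H3 at depth 20
  add 25.145.208.0/21 -> H1 at depth 21
  Q 105.89.0.26: descend 011010010101100100000 ; hops seen [H3,H2] ; pick H2
  add 25.144.0.0/14 -> H0 at depth 14
  add 105.64.0.0/11 -> H1 at depth 11
  Q 25.145.208.6: descend 000110011001000111010 ; hops seen [H0,H1] ; pick H1
  Q 25.144.181.189: descend 000110011001000 ; hops seen [H0] ; pick H0
  add 105.89.4.160/27 -> H2 at depth 27
  - 105.89.0.0/20 clear@20
  add 105.80.0.0/12 -> H0 at depth 12
  add 0.0.0.0/0 -> H0 at depth 0
  Q 70.152.154.222: descend 01000110100110001001101011011110 ; hops seen [H0,H2] ; pick H2
  add 25.145.0.0/16 -> H0 at depth 16
  add 25.145.0.0/16 -> H3 at depth 16
  add 0.0.0.0/0 -> H2 at depth 0
  Q 105.80.4.136: descend 011010010101 ; hops seen [H2,H1,H0] ; pick H0
  - 25.145.0.0/16 clear@16
  - 70.152.154.222/32 clear@32
  add 105.89.4.0/24 -> H3 at depth 24
  Q 105.89.4.164: descend 011010010101100100000100101 ; hops seen [H2,H1,H0,H2,H3,H2] ; pick H2
  Q 105.89.4.0: descend 011010010101100100000100 ; hops seen [H2,H1,H0,H2,H3] ; pick H3

== LOOKUPS ==
["H2","H2","H2","H1","H0","H2","H0","H2","H3"]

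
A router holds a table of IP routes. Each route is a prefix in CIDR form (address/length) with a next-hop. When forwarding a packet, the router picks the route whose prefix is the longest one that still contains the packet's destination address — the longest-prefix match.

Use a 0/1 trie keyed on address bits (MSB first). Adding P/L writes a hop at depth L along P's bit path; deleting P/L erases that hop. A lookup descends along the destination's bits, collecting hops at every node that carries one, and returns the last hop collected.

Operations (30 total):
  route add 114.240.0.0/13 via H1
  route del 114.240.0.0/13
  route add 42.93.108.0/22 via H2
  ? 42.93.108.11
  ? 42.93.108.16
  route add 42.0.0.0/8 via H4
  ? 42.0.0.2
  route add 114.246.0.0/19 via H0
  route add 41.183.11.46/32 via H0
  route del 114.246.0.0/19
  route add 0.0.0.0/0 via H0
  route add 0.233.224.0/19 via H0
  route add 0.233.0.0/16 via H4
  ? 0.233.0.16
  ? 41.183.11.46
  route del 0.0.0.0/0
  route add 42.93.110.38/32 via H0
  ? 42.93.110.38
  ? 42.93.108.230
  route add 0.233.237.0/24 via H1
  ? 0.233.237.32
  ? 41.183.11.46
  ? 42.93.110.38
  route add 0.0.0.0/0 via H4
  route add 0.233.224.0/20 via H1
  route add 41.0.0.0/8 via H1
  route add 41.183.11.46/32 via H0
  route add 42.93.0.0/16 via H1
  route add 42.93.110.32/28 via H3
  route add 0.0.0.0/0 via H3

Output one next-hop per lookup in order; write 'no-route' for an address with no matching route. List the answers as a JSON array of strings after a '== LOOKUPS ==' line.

Process each operation:
  + 114.240.0.0/13 (H1) depth=13
  del 114.240.0.0/13 (clear depth 13)
  + 42.93.108.0/22 (H2) depth=22
  ? 42.93.108.11  path d0:-→d1:-→d2:-→d3:-→d4:-→d5:-→d6:-→d7:-→d8:-→d9:-→d10:-→d11:-→d12:-→d13:-→d14:-→d15:-→d16:-→d17:-→d18:-→d19:-→d20:-→d21:-→d22:H2  best=H2
  ? 42.93.108.16  path d0:-→d1:-→d2:-→d3:-→d4:-→d5:-→d6:-→d7:-→d8:-→d9:-→d10:-→d11:-→d12:-→d13:-→d14:-→d15:-→d16:-→d17:-→d18:-→d19:-→d20:-→d21:-→d22:H2  best=H2
  + 42.0.0.0/8 (H4) depth=8
  ? 42.0.0.2  path d0:-→d1:-→d2:-→d3:-→d4:-→d5:-→d6:-→d7:-→d8:H4→d9:-  best=H4
  + 114.246.0.0/19 (H0) depth=19
  + 41.183.11.46/32 (H0) depth=32
  del 114.246.0.0/19 (clear depth 19)
  + 0.0.0.0/0 (H0) depth=0
  + 0.233.224.0/19 (H0) depth=19
  + 0.233.0.0/16 (H4) depth=16
  ? 0.233.0.16  path d0:H0→d1:-→d2:-→d3:-→d4:-→d5:-→d6:-→d7:-→d8:-→d9:-→d10:-→d11:-→d12:-→d13:-→d14:-→d15:-→d16:H4  best=H4
  ? 41.183.11.46  path d0:H0→d1:-→d2:-→d3:-→d4:-→d5:-→d6:-→d7:-→d8:-→d9:-→d10:-→d11:-→d12:-→d13:-→d14:-→d15:-→d16:-→d17:-→d18:-→d19:-→d20:-→d21:-→d22:-→d23:-→d24:-→d25:-→d26:-→d27:-→d28:-→d29:-→d30:-→d31:-→d32:H0  best=H0
  del 0.0.0.0/0 (clear depth 0)
  + 42.93.110.38/32 (H0) depth=32
  ? 42.93.110.38  path d0:-→d1:-→d2:-→d3:-→d4:-→d5:-→d6:-→d7:-→d8:H4→d9:-→d10:-→d11:-→d12:-→d13:-→d14:-→d15:-→d16:-→d17:-→d18:-→d19:-→d20:-→d21:-→d22:H2→d23:-→d24:-→d25:-→d26:-→d27:-→d28:-→d29:-→d30:-→d31:-→d32:H0  best=H0
  ? 42.93.108.230  path d0:-→d1:-→d2:-→d3:-→d4:-→d5:-→d6:-→d7:-→d8:H4→d9:-→d10:-→d11:-→d12:-→d13:-→d14:-→d15:-→d16:-→d17:-→d18:-→d19:-→d20:-→d21:-→d22:H2  best=H2
  + 0.233.237.0/24 (H1) depth=24
  ? 0.233.237.32  path d0:-→d1:-→d2:-→d3:-→d4:-→d5:-→d6:-→d7:-→d8:-→d9:-→d10:-→d11:-→d12:-→d13:-→d14:-→d15:-→d16:H4→d17:-→d18:-→d19:H0→d20:-→d21:-→d22:-→d23:-→d24:H1  best=H1
  ? 41.183.11.46  path d0:-→d1:-→d2:-→d3:-→d4:-→d5:-→d6:-→d7:-→d8:-→d9:-→d10:-→d11:-→d12:-→d13:-→d14:-→d15:-→d16:-→d17:-→d18:-→d19:-→d20:-→d21:-→d22:-→d23:-→d24:-→d25:-→d26:-→d27:-→d28:-→d29:-→d30:-→d31:-→d32:H0  best=H0
  ? 42.93.110.38  path d0:-→d1:-→d2:-→d3:-→d4:-→d5:-→d6:-→d7:-→d8:H4→d9:-→d10:-→d11:-→d12:-→d13:-→d14:-→d15:-→d16:-→d17:-→d18:-→d19:-→d20:-→d21:-→d22:H2→d23:-→d24:-→d25:-→d26:-→d27:-→d28:-→d29:-→d30:-→d31:-→d32:H0  best=H0
  + 0.0.0.0/0 (H4) depth=0
  + 0.233.224.0/20 (H1) depth=20
  + 41.0.0.0/8 (H1) depth=8
  + 41.183.11.46/32 (H0) depth=32
  + 42.93.0.0/16 (H1) depth=16
  + 42.93.110.32/28 (H3) depth=28
  + 0.0.0.0/0 (H3) depth=0

== LOOKUPS ==
["H2","H2","H4","H4","H0","H0","H2","H1","H0","H0"]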